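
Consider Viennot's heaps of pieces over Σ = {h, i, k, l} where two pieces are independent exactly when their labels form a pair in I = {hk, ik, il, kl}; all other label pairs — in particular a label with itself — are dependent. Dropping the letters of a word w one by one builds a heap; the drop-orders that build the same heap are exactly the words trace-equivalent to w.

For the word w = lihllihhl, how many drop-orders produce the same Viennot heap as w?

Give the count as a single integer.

6

drop 0:l onto floor
drop 1:i onto floor
drop 2:h onto {0:l, 1:i}
drop 3:l onto {2:h}
drop 4:l onto {3:l}
drop 5:i onto {2:h}
drop 6:h onto {4:l, 5:i}
drop 7:h onto {6:h}
drop 8:l onto {7:h}
ground layer = {0:l, 1:i}
drop-orders for the pieces not yet dropped (sum over which currently-grounded one goes next):
  1 to go: {8} 1
  2 to go: {7,8} 1
  3 to go: {6,7,8} 1
  4 to go: {4,6,7,8} 1  {5,6,7,8} 1
  5 to go: {3,4,6,7,8} 1  {4,5,6,7,8} 2
  6 to go: {3,4,5,6,7,8} 3
  7 to go: {2,3,4,5,6,7,8} 3
  if 0:l drops first: 3 orders
  if 1:i drops first: 3 orders
heap linearizations: 6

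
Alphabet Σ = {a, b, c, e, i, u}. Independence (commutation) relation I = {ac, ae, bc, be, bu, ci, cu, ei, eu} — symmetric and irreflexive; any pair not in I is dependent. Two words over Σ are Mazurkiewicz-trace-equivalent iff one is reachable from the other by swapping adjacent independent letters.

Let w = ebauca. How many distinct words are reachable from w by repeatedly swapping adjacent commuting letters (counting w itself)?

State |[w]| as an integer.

drop 0:e onto floor
drop 1:b onto floor
drop 2:a onto {1:b}
drop 3:u onto {2:a}
drop 4:c onto {0:e}
drop 5:a onto {3:u}
ground layer = {0:e, 1:b}
drop-orders for the pieces not yet dropped (sum over which currently-grounded one goes next):
  1 to go: {4} 1  {5} 1
  2 to go: {0,4} 1  {3,5} 1  {4,5} 2
  3 to go: {0,4,5} 3  {2,3,5} 1  {3,4,5} 3
  4 to go: {0,3,4,5} 6  {1,2,3,5} 1  {2,3,4,5} 4
  if 0:e drops first: 5 orders
  if 1:b drops first: 10 orders
heap linearizations: 15

15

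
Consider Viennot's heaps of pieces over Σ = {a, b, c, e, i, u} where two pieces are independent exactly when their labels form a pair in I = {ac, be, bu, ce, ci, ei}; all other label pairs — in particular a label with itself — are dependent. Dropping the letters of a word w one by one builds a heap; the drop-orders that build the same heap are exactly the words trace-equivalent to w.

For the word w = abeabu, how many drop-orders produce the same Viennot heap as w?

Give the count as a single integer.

drop 0:a onto floor
drop 1:b onto {0:a}
drop 2:e onto {0:a}
drop 3:a onto {1:b, 2:e}
drop 4:b onto {3:a}
drop 5:u onto {3:a}
ground layer = {0:a}
drop-orders for the pieces not yet dropped (sum over which currently-grounded one goes next):
  1 to go: {4} 1  {5} 1
  2 to go: {4,5} 2
  3 to go: {3,4,5} 2
  4 to go: {1,3,4,5} 2  {2,3,4,5} 2
  if 0:a drops first: 4 orders

4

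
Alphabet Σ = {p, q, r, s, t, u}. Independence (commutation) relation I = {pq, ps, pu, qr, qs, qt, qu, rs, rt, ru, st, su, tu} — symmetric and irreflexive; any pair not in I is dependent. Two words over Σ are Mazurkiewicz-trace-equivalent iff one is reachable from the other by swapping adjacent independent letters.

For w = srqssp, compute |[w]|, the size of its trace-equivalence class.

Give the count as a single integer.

60

drop 0:s onto floor
drop 1:r onto floor
drop 2:q onto floor
drop 3:s onto {0:s}
drop 4:s onto {3:s}
drop 5:p onto {1:r}
ground layer = {0:s, 1:r, 2:q}
drop-orders for the pieces not yet dropped (sum over which currently-grounded one goes next):
  1 to go: {2} 1  {4} 1  {5} 1
  2 to go: {1,5} 1  {2,4} 2  {2,5} 2  {3,4} 1  {4,5} 2
  3 to go: {0,3,4} 1  {1,2,5} 3  {1,4,5} 3  {2,3,4} 3  {2,4,5} 6  {3,4,5} 3
  4 to go: {0,2,3,4} 4  {0,3,4,5} 4  {1,2,4,5} 12  {1,3,4,5} 6  {2,3,4,5} 12
  if 0:s drops first: 30 orders
  if 1:r drops first: 20 orders
  if 2:q drops first: 10 orders
heap linearizations: 60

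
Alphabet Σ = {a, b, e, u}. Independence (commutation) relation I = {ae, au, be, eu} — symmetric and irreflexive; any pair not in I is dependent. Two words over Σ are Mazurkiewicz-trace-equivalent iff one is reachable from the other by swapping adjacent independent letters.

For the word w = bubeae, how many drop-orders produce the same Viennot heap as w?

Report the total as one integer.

#0=b has no predecessor
#1=u depends on [0:b]
#2=b depends on [1:u]
#3=e has no predecessor
#4=a depends on [2:b]
#5=e depends on [3:e]
sources: [0:b, 3:e]
N(rest) = Σ N(rest − s) over sources s of rest; N(one piece) = 1:
  size 1 → [4]=1  [5]=1
  size 2 → [2,4]=1  [3,5]=1  [4,5]=2
  size 3 → [1,2,4]=1  [2,4,5]=3  [3,4,5]=3
  size 4 → [0,1,2,4]=1  [1,2,4,5]=4  [2,3,4,5]=6
  first=0(b) contributes 10
  first=3(e) contributes 5
|[w]| = 15

15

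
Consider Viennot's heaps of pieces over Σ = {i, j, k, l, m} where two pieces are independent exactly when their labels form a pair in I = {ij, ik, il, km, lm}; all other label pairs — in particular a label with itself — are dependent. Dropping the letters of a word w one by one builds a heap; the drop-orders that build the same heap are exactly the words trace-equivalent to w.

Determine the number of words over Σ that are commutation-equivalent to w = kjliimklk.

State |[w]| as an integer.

80

piece 0:k — minimal
piece 1:j rests on {0:k}
piece 2:l rests on {1:j}
piece 3:i — minimal
piece 4:i rests on {3:i}
piece 5:m rests on {1:j, 4:i}
piece 6:k rests on {2:l}
piece 7:l rests on {6:k}
piece 8:k rests on {7:l}
minimal pieces: {0:k, 3:i}
ways to finish when only these pieces remain (= sum over removing one remaining piece with nothing left below it):
  1 left: {5}→1  {8}→1
  2 left: {4,5}→1  {5,8}→2  {7,8}→1
  3 left: {3,4,5}→1  {4,5,8}→3  {5,7,8}→3  {6,7,8}→1
  4 left: {2,6,7,8}→1  {3,4,5,8}→4  {4,5,7,8}→6  {5,6,7,8}→4
  5 left: {2,5,6,7,8}→5  {3,4,5,7,8}→10  {4,5,6,7,8}→10
  6 left: {1,2,5,6,7,8}→5  {2,4,5,6,7,8}→15  {3,4,5,6,7,8}→20
  7 left: {0,1,2,5,6,7,8}→5  {1,2,4,5,6,7,8}→20  {2,3,4,5,6,7,8}→35
  placing 0:k first → 55 extensions
  placing 3:i first → 25 extensions
total linear extensions = 80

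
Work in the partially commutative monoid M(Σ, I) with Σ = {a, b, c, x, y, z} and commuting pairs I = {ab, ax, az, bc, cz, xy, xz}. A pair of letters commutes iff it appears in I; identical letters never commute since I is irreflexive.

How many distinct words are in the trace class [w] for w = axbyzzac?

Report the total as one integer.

drop 0:a onto floor
drop 1:x onto floor
drop 2:b onto {1:x}
drop 3:y onto {0:a, 2:b}
drop 4:z onto {3:y}
drop 5:z onto {4:z}
drop 6:a onto {3:y}
drop 7:c onto {6:a}
ground layer = {0:a, 1:x}
drop-orders for the pieces not yet dropped (sum over which currently-grounded one goes next):
  1 to go: {5} 1  {7} 1
  2 to go: {4,5} 1  {5,7} 2  {6,7} 1
  3 to go: {4,5,7} 3  {5,6,7} 3
  4 to go: {4,5,6,7} 6
  5 to go: {3,4,5,6,7} 6
  6 to go: {0,3,4,5,6,7} 6  {2,3,4,5,6,7} 6
  if 0:a drops first: 6 orders
  if 1:x drops first: 12 orders
heap linearizations: 18

18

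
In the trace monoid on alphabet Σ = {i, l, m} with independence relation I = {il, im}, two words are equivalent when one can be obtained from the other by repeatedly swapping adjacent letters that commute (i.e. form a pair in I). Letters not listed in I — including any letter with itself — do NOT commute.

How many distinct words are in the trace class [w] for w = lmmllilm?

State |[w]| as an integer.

8

0(l) covers ∅
1(m) covers 0:l
2(m) covers 1:m
3(l) covers 2:m
4(l) covers 3:l
5(i) covers ∅
6(l) covers 4:l
7(m) covers 6:l
floor of heap: 0:l, 5:i
completions by unplaced set U, small U first (add the entries for U minus each lowest piece of U):
  |U|=1: {5}:1  {7}:1
  |U|=2: {5,7}:2  {6,7}:1
  |U|=3: {4,6,7}:1  {5,6,7}:3
  |U|=4: {3,4,6,7}:1  {4,5,6,7}:4
  |U|=5: {2,3,4,6,7}:1  {3,4,5,6,7}:5
  |U|=6: {1,2,3,4,6,7}:1  {2,3,4,5,6,7}:6
  start at 0(l): 7
  start at 5(i): 1
sum over floor = 8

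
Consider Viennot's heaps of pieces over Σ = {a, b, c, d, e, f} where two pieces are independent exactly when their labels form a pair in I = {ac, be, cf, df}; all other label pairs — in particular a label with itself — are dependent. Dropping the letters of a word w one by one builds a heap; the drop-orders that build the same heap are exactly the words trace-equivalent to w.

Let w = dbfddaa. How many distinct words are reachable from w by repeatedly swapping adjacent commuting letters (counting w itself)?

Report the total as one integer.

3

#0=d has no predecessor
#1=b depends on [0:d]
#2=f depends on [1:b]
#3=d depends on [1:b]
#4=d depends on [3:d]
#5=a depends on [2:f, 4:d]
#6=a depends on [5:a]
sources: [0:d]
N(rest) = Σ N(rest − s) over sources s of rest; N(one piece) = 1:
  size 1 → [6]=1
  size 2 → [5,6]=1
  size 3 → [2,5,6]=1  [4,5,6]=1
  size 4 → [2,4,5,6]=2  [3,4,5,6]=1
  size 5 → [2,3,4,5,6]=3
  first=0(d) contributes 3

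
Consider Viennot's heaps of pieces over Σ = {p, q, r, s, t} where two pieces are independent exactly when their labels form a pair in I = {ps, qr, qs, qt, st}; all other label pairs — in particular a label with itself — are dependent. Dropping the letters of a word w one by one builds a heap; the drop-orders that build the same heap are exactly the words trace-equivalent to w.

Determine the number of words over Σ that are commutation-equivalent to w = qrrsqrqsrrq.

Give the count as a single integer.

piece 0:q — minimal
piece 1:r — minimal
piece 2:r rests on {1:r}
piece 3:s rests on {2:r}
piece 4:q rests on {0:q}
piece 5:r rests on {3:s}
piece 6:q rests on {4:q}
piece 7:s rests on {5:r}
piece 8:r rests on {7:s}
piece 9:r rests on {8:r}
piece 10:q rests on {6:q}
minimal pieces: {0:q, 1:r}
ways to finish when only these pieces remain (= sum over removing one remaining piece with nothing left below it):
  1 left: {9}→1  {10}→1
  2 left: {6,10}→1  {8,9}→1  {9,10}→2
  3 left: {4,6,10}→1  {6,9,10}→3  {7,8,9}→1  {8,9,10}→3
  4 left: {0,4,6,10}→1  {4,6,9,10}→4  {5,7,8,9}→1  {6,8,9,10}→6  {7,8,9,10}→4
  5 left: {0,4,6,9,10}→5  {3,5,7,8,9}→1  {4,6,8,9,10}→10  {5,7,8,9,10}→5  {6,7,8,9,10}→10
  6 left: {0,4,6,8,9,10}→15  {2,3,5,7,8,9}→1  {3,5,7,8,9,10}→6  {4,6,7,8,9,10}→20  {5,6,7,8,9,10}→15
  7 left: {0,4,6,7,8,9,10}→35  {1,2,3,5,7,8,9}→1  {2,3,5,7,8,9,10}→7  {3,5,6,7,8,9,10}→21  {4,5,6,7,8,9,10}→35
  8 left: {0,4,5,6,7,8,9,10}→70  {1,2,3,5,7,8,9,10}→8  {2,3,5,6,7,8,9,10}→28  {3,4,5,6,7,8,9,10}→56
  9 left: {0,3,4,5,6,7,8,9,10}→126  {1,2,3,5,6,7,8,9,10}→36  {2,3,4,5,6,7,8,9,10}→84
  placing 0:q first → 120 extensions
  placing 1:r first → 210 extensions
total linear extensions = 330

330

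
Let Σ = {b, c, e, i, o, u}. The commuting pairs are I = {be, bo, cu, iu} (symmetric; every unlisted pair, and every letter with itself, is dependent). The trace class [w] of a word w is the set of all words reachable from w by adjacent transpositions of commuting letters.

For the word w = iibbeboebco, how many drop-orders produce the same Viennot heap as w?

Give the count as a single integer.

0(i) covers ∅
1(i) covers 0:i
2(b) covers 1:i
3(b) covers 2:b
4(e) covers 1:i
5(b) covers 3:b
6(o) covers 4:e
7(e) covers 6:o
8(b) covers 5:b
9(c) covers 7:e, 8:b
10(o) covers 9:c
floor of heap: 0:i
completions by unplaced set U, small U first (add the entries for U minus each lowest piece of U):
  |U|=1: {10}:1
  |U|=2: {9,10}:1
  |U|=3: {7,9,10}:1  {8,9,10}:1
  |U|=4: {5,8,9,10}:1  {6,7,9,10}:1  {7,8,9,10}:2
  |U|=5: {3,5,8,9,10}:1  {4,6,7,9,10}:1  {5,7,8,9,10}:3  {6,7,8,9,10}:3
  |U|=6: {2,3,5,8,9,10}:1  {3,5,7,8,9,10}:4  {4,6,7,8,9,10}:4  {5,6,7,8,9,10}:6
  |U|=7: {2,3,5,7,8,9,10}:5  {3,5,6,7,8,9,10}:10  {4,5,6,7,8,9,10}:10
  |U|=8: {2,3,5,6,7,8,9,10}:15  {3,4,5,6,7,8,9,10}:20
  |U|=9: {2,3,4,5,6,7,8,9,10}:35
  start at 0(i): 35

35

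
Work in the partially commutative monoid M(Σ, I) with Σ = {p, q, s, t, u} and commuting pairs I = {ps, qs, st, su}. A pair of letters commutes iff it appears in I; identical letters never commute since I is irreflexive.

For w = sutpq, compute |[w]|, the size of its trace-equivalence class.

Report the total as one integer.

5

0(s) covers ∅
1(u) covers ∅
2(t) covers 1:u
3(p) covers 2:t
4(q) covers 3:p
floor of heap: 0:s, 1:u
completions by unplaced set U, small U first (add the entries for U minus each lowest piece of U):
  |U|=1: {0}:1  {4}:1
  |U|=2: {0,4}:2  {3,4}:1
  |U|=3: {0,3,4}:3  {2,3,4}:1
  start at 0(s): 1
  start at 1(u): 4
sum over floor = 5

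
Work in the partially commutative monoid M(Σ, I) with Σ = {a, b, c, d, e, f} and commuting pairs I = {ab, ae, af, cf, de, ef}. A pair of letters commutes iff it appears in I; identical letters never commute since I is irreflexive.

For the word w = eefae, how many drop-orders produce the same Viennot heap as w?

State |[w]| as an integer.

piece 0:e — minimal
piece 1:e rests on {0:e}
piece 2:f — minimal
piece 3:a — minimal
piece 4:e rests on {1:e}
minimal pieces: {0:e, 2:f, 3:a}
ways to finish when only these pieces remain (= sum over removing one remaining piece with nothing left below it):
  1 left: {2}→1  {3}→1  {4}→1
  2 left: {1,4}→1  {2,3}→2  {2,4}→2  {3,4}→2
  3 left: {0,1,4}→1  {1,2,4}→3  {1,3,4}→3  {2,3,4}→6
  placing 0:e first → 12 extensions
  placing 2:f first → 4 extensions
  placing 3:a first → 4 extensions
total linear extensions = 20

20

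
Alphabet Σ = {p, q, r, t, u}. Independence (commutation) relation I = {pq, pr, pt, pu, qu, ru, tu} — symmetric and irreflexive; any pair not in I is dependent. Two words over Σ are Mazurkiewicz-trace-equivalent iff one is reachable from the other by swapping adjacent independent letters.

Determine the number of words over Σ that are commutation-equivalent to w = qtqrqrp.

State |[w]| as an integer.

7

drop 0:q onto floor
drop 1:t onto {0:q}
drop 2:q onto {1:t}
drop 3:r onto {2:q}
drop 4:q onto {3:r}
drop 5:r onto {4:q}
drop 6:p onto floor
ground layer = {0:q, 6:p}
drop-orders for the pieces not yet dropped (sum over which currently-grounded one goes next):
  1 to go: {5} 1  {6} 1
  2 to go: {4,5} 1  {5,6} 2
  3 to go: {3,4,5} 1  {4,5,6} 3
  4 to go: {2,3,4,5} 1  {3,4,5,6} 4
  5 to go: {1,2,3,4,5} 1  {2,3,4,5,6} 5
  if 0:q drops first: 6 orders
  if 6:p drops first: 1 orders
heap linearizations: 7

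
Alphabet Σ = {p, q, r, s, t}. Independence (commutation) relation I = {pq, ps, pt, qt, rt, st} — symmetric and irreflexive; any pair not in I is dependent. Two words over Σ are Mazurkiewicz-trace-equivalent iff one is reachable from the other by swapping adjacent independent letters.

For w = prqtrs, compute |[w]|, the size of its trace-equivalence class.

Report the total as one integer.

drop 0:p onto floor
drop 1:r onto {0:p}
drop 2:q onto {1:r}
drop 3:t onto floor
drop 4:r onto {2:q}
drop 5:s onto {4:r}
ground layer = {0:p, 3:t}
drop-orders for the pieces not yet dropped (sum over which currently-grounded one goes next):
  1 to go: {3} 1  {5} 1
  2 to go: {3,5} 2  {4,5} 1
  3 to go: {2,4,5} 1  {3,4,5} 3
  4 to go: {1,2,4,5} 1  {2,3,4,5} 4
  if 0:p drops first: 5 orders
  if 3:t drops first: 1 orders
heap linearizations: 6

6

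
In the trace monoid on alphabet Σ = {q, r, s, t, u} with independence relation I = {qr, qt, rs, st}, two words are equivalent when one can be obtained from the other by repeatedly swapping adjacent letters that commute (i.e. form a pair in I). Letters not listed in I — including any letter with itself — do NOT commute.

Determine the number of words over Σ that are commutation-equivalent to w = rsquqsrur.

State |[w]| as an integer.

0(r) covers ∅
1(s) covers ∅
2(q) covers 1:s
3(u) covers 0:r, 2:q
4(q) covers 3:u
5(s) covers 4:q
6(r) covers 3:u
7(u) covers 5:s, 6:r
8(r) covers 7:u
floor of heap: 0:r, 1:s
completions by unplaced set U, small U first (add the entries for U minus each lowest piece of U):
  |U|=1: {8}:1
  |U|=2: {7,8}:1
  |U|=3: {5,7,8}:1  {6,7,8}:1
  |U|=4: {4,5,7,8}:1  {5,6,7,8}:2
  |U|=5: {4,5,6,7,8}:3
  |U|=6: {3,4,5,6,7,8}:3
  |U|=7: {0,3,4,5,6,7,8}:3  {2,3,4,5,6,7,8}:3
  start at 0(r): 3
  start at 1(s): 6
sum over floor = 9

9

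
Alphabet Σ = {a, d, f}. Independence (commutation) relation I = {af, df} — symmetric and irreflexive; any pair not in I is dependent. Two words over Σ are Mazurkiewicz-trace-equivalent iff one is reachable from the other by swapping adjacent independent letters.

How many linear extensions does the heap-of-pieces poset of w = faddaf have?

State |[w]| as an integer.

15

drop 0:f onto floor
drop 1:a onto floor
drop 2:d onto {1:a}
drop 3:d onto {2:d}
drop 4:a onto {3:d}
drop 5:f onto {0:f}
ground layer = {0:f, 1:a}
drop-orders for the pieces not yet dropped (sum over which currently-grounded one goes next):
  1 to go: {4} 1  {5} 1
  2 to go: {0,5} 1  {3,4} 1  {4,5} 2
  3 to go: {0,4,5} 3  {2,3,4} 1  {3,4,5} 3
  4 to go: {0,3,4,5} 6  {1,2,3,4} 1  {2,3,4,5} 4
  if 0:f drops first: 5 orders
  if 1:a drops first: 10 orders
heap linearizations: 15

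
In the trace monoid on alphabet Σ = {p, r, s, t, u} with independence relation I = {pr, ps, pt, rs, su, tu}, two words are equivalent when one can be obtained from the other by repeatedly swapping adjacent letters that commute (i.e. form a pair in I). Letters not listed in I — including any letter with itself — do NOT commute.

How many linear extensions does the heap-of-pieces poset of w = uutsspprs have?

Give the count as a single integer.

piece 0:u — minimal
piece 1:u rests on {0:u}
piece 2:t — minimal
piece 3:s rests on {2:t}
piece 4:s rests on {3:s}
piece 5:p rests on {1:u}
piece 6:p rests on {5:p}
piece 7:r rests on {1:u, 2:t}
piece 8:s rests on {4:s}
minimal pieces: {0:u, 2:t}
ways to finish when only these pieces remain (= sum over removing one remaining piece with nothing left below it):
  1 left: {6}→1  {7}→1  {8}→1
  2 left: {4,8}→1  {5,6}→1  {6,7}→2  {6,8}→2  {7,8}→2
  3 left: {3,4,8}→1  {4,6,8}→3  {4,7,8}→3  {5,6,7}→3  {5,6,8}→3  {6,7,8}→6
  4 left: {1,5,6,7}→3  {3,4,6,8}→4  {3,4,7,8}→4  {4,5,6,8}→6  {4,6,7,8}→12  {5,6,7,8}→12
  5 left: {0,1,5,6,7}→3  {1,5,6,7,8}→15  {2,3,4,7,8}→4  {3,4,5,6,8}→10  {3,4,6,7,8}→20  {4,5,6,7,8}→30
  6 left: {0,1,5,6,7,8}→18  {1,4,5,6,7,8}→45  {2,3,4,6,7,8}→24  {3,4,5,6,7,8}→60
  7 left: {0,1,4,5,6,7,8}→63  {1,3,4,5,6,7,8}→105  {2,3,4,5,6,7,8}→84
  placing 0:u first → 189 extensions
  placing 2:t first → 168 extensions
total linear extensions = 357

357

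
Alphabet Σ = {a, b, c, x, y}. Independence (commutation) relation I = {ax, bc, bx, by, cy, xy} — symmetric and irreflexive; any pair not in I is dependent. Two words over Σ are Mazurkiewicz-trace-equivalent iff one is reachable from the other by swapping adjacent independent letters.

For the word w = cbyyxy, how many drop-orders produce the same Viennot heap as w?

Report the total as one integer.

60

0(c) covers ∅
1(b) covers ∅
2(y) covers ∅
3(y) covers 2:y
4(x) covers 0:c
5(y) covers 3:y
floor of heap: 0:c, 1:b, 2:y
completions by unplaced set U, small U first (add the entries for U minus each lowest piece of U):
  |U|=1: {1}:1  {4}:1  {5}:1
  |U|=2: {0,4}:1  {1,4}:2  {1,5}:2  {3,5}:1  {4,5}:2
  |U|=3: {0,1,4}:3  {0,4,5}:3  {1,3,5}:3  {1,4,5}:6  {2,3,5}:1  {3,4,5}:3
  |U|=4: {0,1,4,5}:12  {0,3,4,5}:6  {1,2,3,5}:4  {1,3,4,5}:12  {2,3,4,5}:4
  start at 0(c): 20
  start at 1(b): 10
  start at 2(y): 30
sum over floor = 60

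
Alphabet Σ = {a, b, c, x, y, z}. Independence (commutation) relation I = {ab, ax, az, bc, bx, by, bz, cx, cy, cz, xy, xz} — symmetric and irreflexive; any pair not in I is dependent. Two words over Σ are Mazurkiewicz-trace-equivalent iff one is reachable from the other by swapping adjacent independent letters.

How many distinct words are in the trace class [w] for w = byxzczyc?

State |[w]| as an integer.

840

0(b) covers ∅
1(y) covers ∅
2(x) covers ∅
3(z) covers 1:y
4(c) covers ∅
5(z) covers 3:z
6(y) covers 5:z
7(c) covers 4:c
floor of heap: 0:b, 1:y, 2:x, 4:c
completions by unplaced set U, small U first (add the entries for U minus each lowest piece of U):
  |U|=1: {0}:1  {2}:1  {6}:1  {7}:1
  |U|=2: {0,2}:2  {0,6}:2  {0,7}:2  {2,6}:2  {2,7}:2  {4,7}:1  {5,6}:1  {6,7}:2
  |U|=3: {0,2,6}:6  {0,2,7}:6  {0,4,7}:3  {0,5,6}:3  {0,6,7}:6  {2,4,7}:3  {2,5,6}:3  {2,6,7}:6  {3,5,6}:1  {4,6,7}:3  {5,6,7}:3
  |U|=4: {0,2,4,7}:12  {0,2,5,6}:12  {0,2,6,7}:24  {0,3,5,6}:4  {0,4,6,7}:12  {0,5,6,7}:12  {1,3,5,6}:1  {2,3,5,6}:4  {2,4,6,7}:12  {2,5,6,7}:12  {3,5,6,7}:4  {4,5,6,7}:6
  |U|=5: {0,1,3,5,6}:5  {0,2,3,5,6}:20  {0,2,4,6,7}:60  {0,2,5,6,7}:60  {0,3,5,6,7}:20  {0,4,5,6,7}:30  {1,2,3,5,6}:5  {1,3,5,6,7}:5  {2,3,5,6,7}:20  {2,4,5,6,7}:30  {3,4,5,6,7}:10
  |U|=6: {0,1,2,3,5,6}:30  {0,1,3,5,6,7}:30  {0,2,3,5,6,7}:120  {0,2,4,5,6,7}:180  {0,3,4,5,6,7}:60  {1,2,3,5,6,7}:30  {1,3,4,5,6,7}:15  {2,3,4,5,6,7}:60
  start at 0(b): 105
  start at 1(y): 420
  start at 2(x): 105
  start at 4(c): 210
sum over floor = 840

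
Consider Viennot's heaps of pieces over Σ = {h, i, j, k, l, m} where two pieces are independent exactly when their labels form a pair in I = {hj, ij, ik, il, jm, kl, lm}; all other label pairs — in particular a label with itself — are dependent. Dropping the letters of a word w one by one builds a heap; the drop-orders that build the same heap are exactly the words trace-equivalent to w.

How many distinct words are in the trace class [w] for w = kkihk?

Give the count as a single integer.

0(k) covers ∅
1(k) covers 0:k
2(i) covers ∅
3(h) covers 1:k, 2:i
4(k) covers 3:h
floor of heap: 0:k, 2:i
completions by unplaced set U, small U first (add the entries for U minus each lowest piece of U):
  |U|=1: {4}:1
  |U|=2: {3,4}:1
  |U|=3: {1,3,4}:1  {2,3,4}:1
  start at 0(k): 2
  start at 2(i): 1
sum over floor = 3

3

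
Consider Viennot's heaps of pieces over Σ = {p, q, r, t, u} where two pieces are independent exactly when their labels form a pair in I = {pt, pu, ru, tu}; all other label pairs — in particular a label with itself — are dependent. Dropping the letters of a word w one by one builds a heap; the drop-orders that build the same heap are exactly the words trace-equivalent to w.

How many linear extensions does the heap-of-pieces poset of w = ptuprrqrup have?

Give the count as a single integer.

54

piece 0:p — minimal
piece 1:t — minimal
piece 2:u — minimal
piece 3:p rests on {0:p}
piece 4:r rests on {1:t, 3:p}
piece 5:r rests on {4:r}
piece 6:q rests on {2:u, 5:r}
piece 7:r rests on {6:q}
piece 8:u rests on {6:q}
piece 9:p rests on {7:r}
minimal pieces: {0:p, 1:t, 2:u}
ways to finish when only these pieces remain (= sum over removing one remaining piece with nothing left below it):
  1 left: {8}→1  {9}→1
  2 left: {7,9}→1  {8,9}→2
  3 left: {7,8,9}→3
  4 left: {6,7,8,9}→3
  5 left: {2,6,7,8,9}→3  {5,6,7,8,9}→3
  6 left: {2,5,6,7,8,9}→6  {4,5,6,7,8,9}→3
  7 left: {1,4,5,6,7,8,9}→3  {2,4,5,6,7,8,9}→9  {3,4,5,6,7,8,9}→3
  8 left: {0,3,4,5,6,7,8,9}→3  {1,2,4,5,6,7,8,9}→12  {1,3,4,5,6,7,8,9}→6  {2,3,4,5,6,7,8,9}→12
  placing 0:p first → 30 extensions
  placing 1:t first → 15 extensions
  placing 2:u first → 9 extensions
total linear extensions = 54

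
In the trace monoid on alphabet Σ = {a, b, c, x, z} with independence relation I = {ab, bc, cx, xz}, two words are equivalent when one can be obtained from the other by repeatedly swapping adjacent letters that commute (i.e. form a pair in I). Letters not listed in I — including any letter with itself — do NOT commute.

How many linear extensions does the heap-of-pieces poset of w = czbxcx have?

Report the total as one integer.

piece 0:c — minimal
piece 1:z rests on {0:c}
piece 2:b rests on {1:z}
piece 3:x rests on {2:b}
piece 4:c rests on {1:z}
piece 5:x rests on {3:x}
minimal pieces: {0:c}
ways to finish when only these pieces remain (= sum over removing one remaining piece with nothing left below it):
  1 left: {4}→1  {5}→1
  2 left: {3,5}→1  {4,5}→2
  3 left: {2,3,5}→1  {3,4,5}→3
  4 left: {2,3,4,5}→4
  placing 0:c first → 4 extensions

4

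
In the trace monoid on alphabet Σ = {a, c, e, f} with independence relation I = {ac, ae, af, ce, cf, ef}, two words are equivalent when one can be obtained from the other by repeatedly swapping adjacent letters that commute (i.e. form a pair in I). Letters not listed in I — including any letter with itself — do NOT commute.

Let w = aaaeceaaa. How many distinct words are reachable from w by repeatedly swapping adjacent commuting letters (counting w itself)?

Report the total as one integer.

252

0(a) covers ∅
1(a) covers 0:a
2(a) covers 1:a
3(e) covers ∅
4(c) covers ∅
5(e) covers 3:e
6(a) covers 2:a
7(a) covers 6:a
8(a) covers 7:a
floor of heap: 0:a, 3:e, 4:c
completions by unplaced set U, small U first (add the entries for U minus each lowest piece of U):
  |U|=1: {4}:1  {5}:1  {8}:1
  |U|=2: {3,5}:1  {4,5}:2  {4,8}:2  {5,8}:2  {7,8}:1
  |U|=3: {3,4,5}:3  {3,5,8}:3  {4,5,8}:6  {4,7,8}:3  {5,7,8}:3  {6,7,8}:1
  |U|=4: {2,6,7,8}:1  {3,4,5,8}:12  {3,5,7,8}:6  {4,5,7,8}:12  {4,6,7,8}:4  {5,6,7,8}:4
  |U|=5: {1,2,6,7,8}:1  {2,4,6,7,8}:5  {2,5,6,7,8}:5  {3,4,5,7,8}:30  {3,5,6,7,8}:10  {4,5,6,7,8}:20
  |U|=6: {0,1,2,6,7,8}:1  {1,2,4,6,7,8}:6  {1,2,5,6,7,8}:6  {2,3,5,6,7,8}:15  {2,4,5,6,7,8}:30  {3,4,5,6,7,8}:60
  |U|=7: {0,1,2,4,6,7,8}:7  {0,1,2,5,6,7,8}:7  {1,2,3,5,6,7,8}:21  {1,2,4,5,6,7,8}:42  {2,3,4,5,6,7,8}:105
  start at 0(a): 168
  start at 3(e): 56
  start at 4(c): 28
sum over floor = 252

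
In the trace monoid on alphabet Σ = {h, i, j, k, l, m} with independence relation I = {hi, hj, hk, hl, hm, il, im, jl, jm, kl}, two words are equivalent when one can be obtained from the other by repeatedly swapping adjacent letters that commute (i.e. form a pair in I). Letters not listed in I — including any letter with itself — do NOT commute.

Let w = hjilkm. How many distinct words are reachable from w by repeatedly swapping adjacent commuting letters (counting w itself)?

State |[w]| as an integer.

piece 0:h — minimal
piece 1:j — minimal
piece 2:i rests on {1:j}
piece 3:l — minimal
piece 4:k rests on {2:i}
piece 5:m rests on {3:l, 4:k}
minimal pieces: {0:h, 1:j, 3:l}
ways to finish when only these pieces remain (= sum over removing one remaining piece with nothing left below it):
  1 left: {0}→1  {5}→1
  2 left: {0,5}→2  {3,5}→1  {4,5}→1
  3 left: {0,3,5}→3  {0,4,5}→3  {2,4,5}→1  {3,4,5}→2
  4 left: {0,2,4,5}→4  {0,3,4,5}→8  {1,2,4,5}→1  {2,3,4,5}→3
  placing 0:h first → 4 extensions
  placing 1:j first → 15 extensions
  placing 3:l first → 5 extensions
total linear extensions = 24

24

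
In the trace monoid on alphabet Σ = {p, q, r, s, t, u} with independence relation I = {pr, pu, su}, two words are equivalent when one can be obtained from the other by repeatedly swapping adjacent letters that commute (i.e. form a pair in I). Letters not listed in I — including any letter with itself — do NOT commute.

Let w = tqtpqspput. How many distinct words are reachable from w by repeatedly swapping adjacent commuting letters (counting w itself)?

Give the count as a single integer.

drop 0:t onto floor
drop 1:q onto {0:t}
drop 2:t onto {1:q}
drop 3:p onto {2:t}
drop 4:q onto {3:p}
drop 5:s onto {4:q}
drop 6:p onto {5:s}
drop 7:p onto {6:p}
drop 8:u onto {4:q}
drop 9:t onto {7:p, 8:u}
ground layer = {0:t}
drop-orders for the pieces not yet dropped (sum over which currently-grounded one goes next):
  1 to go: {9} 1
  2 to go: {7,9} 1  {8,9} 1
  3 to go: {6,7,9} 1  {7,8,9} 2
  4 to go: {5,6,7,9} 1  {6,7,8,9} 3
  5 to go: {5,6,7,8,9} 4
  6 to go: {4,5,6,7,8,9} 4
  7 to go: {3,4,5,6,7,8,9} 4
  8 to go: {2,3,4,5,6,7,8,9} 4
  if 0:t drops first: 4 orders

4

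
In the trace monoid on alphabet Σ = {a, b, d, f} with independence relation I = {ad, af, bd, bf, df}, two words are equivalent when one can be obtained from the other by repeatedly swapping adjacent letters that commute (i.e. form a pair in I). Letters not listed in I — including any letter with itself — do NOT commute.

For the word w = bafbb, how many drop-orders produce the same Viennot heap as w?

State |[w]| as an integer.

#0=b has no predecessor
#1=a depends on [0:b]
#2=f has no predecessor
#3=b depends on [1:a]
#4=b depends on [3:b]
sources: [0:b, 2:f]
N(rest) = Σ N(rest − s) over sources s of rest; N(one piece) = 1:
  size 1 → [2]=1  [4]=1
  size 2 → [2,4]=2  [3,4]=1
  size 3 → [1,3,4]=1  [2,3,4]=3
  first=0(b) contributes 4
  first=2(f) contributes 1
|[w]| = 5

5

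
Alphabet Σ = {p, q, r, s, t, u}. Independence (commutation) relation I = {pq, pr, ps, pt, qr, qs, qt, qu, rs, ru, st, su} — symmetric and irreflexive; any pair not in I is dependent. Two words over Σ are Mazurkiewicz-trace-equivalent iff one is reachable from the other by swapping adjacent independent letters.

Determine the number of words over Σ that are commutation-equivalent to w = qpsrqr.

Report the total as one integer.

#0=q has no predecessor
#1=p has no predecessor
#2=s has no predecessor
#3=r has no predecessor
#4=q depends on [0:q]
#5=r depends on [3:r]
sources: [0:q, 1:p, 2:s, 3:r]
N(rest) = Σ N(rest − s) over sources s of rest; N(one piece) = 1:
  size 1 → [1]=1  [2]=1  [4]=1  [5]=1
  size 2 → [0,4]=1  [1,2]=2  [1,4]=2  [1,5]=2  [2,4]=2  [2,5]=2  [3,5]=1  [4,5]=2
  size 3 → [0,1,4]=3  [0,2,4]=3  [0,4,5]=3  [1,2,4]=6  [1,2,5]=6  [1,3,5]=3  [1,4,5]=6  [2,3,5]=3  [2,4,5]=6  [3,4,5]=3
  size 4 → [0,1,2,4]=12  [0,1,4,5]=12  [0,2,4,5]=12  [0,3,4,5]=6  [1,2,3,5]=12  [1,2,4,5]=24  [1,3,4,5]=12  [2,3,4,5]=12
  first=0(q) contributes 60
  first=1(p) contributes 30
  first=2(s) contributes 30
  first=3(r) contributes 60
|[w]| = 180

180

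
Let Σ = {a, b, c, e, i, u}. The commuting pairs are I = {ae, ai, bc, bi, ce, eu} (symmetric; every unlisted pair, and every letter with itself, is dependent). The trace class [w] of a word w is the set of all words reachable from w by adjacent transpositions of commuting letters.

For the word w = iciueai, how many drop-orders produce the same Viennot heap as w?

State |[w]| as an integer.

5

piece 0:i — minimal
piece 1:c rests on {0:i}
piece 2:i rests on {1:c}
piece 3:u rests on {2:i}
piece 4:e rests on {2:i}
piece 5:a rests on {3:u}
piece 6:i rests on {3:u, 4:e}
minimal pieces: {0:i}
ways to finish when only these pieces remain (= sum over removing one remaining piece with nothing left below it):
  1 left: {5}→1  {6}→1
  2 left: {4,6}→1  {5,6}→2
  3 left: {3,5,6}→2  {4,5,6}→3
  4 left: {3,4,5,6}→5
  5 left: {2,3,4,5,6}→5
  placing 0:i first → 5 extensions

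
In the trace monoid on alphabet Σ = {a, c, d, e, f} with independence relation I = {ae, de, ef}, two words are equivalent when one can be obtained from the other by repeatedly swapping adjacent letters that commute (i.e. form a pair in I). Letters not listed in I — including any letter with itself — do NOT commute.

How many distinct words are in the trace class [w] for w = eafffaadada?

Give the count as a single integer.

piece 0:e — minimal
piece 1:a — minimal
piece 2:f rests on {1:a}
piece 3:f rests on {2:f}
piece 4:f rests on {3:f}
piece 5:a rests on {4:f}
piece 6:a rests on {5:a}
piece 7:d rests on {6:a}
piece 8:a rests on {7:d}
piece 9:d rests on {8:a}
piece 10:a rests on {9:d}
minimal pieces: {0:e, 1:a}
ways to finish when only these pieces remain (= sum over removing one remaining piece with nothing left below it):
  1 left: {0}→1  {10}→1
  2 left: {0,10}→2  {9,10}→1
  3 left: {0,9,10}→3  {8,9,10}→1
  4 left: {0,8,9,10}→4  {7,8,9,10}→1
  5 left: {0,7,8,9,10}→5  {6,7,8,9,10}→1
  6 left: {0,6,7,8,9,10}→6  {5,6,7,8,9,10}→1
  7 left: {0,5,6,7,8,9,10}→7  {4,5,6,7,8,9,10}→1
  8 left: {0,4,5,6,7,8,9,10}→8  {3,4,5,6,7,8,9,10}→1
  9 left: {0,3,4,5,6,7,8,9,10}→9  {2,3,4,5,6,7,8,9,10}→1
  placing 0:e first → 1 extensions
  placing 1:a first → 10 extensions
total linear extensions = 11

11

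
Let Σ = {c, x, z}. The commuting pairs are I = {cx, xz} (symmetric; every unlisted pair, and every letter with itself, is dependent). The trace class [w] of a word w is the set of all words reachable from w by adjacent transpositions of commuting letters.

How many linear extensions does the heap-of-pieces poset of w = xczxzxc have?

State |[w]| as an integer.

drop 0:x onto floor
drop 1:c onto floor
drop 2:z onto {1:c}
drop 3:x onto {0:x}
drop 4:z onto {2:z}
drop 5:x onto {3:x}
drop 6:c onto {4:z}
ground layer = {0:x, 1:c}
drop-orders for the pieces not yet dropped (sum over which currently-grounded one goes next):
  1 to go: {5} 1  {6} 1
  2 to go: {3,5} 1  {4,6} 1  {5,6} 2
  3 to go: {0,3,5} 1  {2,4,6} 1  {3,5,6} 3  {4,5,6} 3
  4 to go: {0,3,5,6} 4  {1,2,4,6} 1  {2,4,5,6} 4  {3,4,5,6} 6
  5 to go: {0,3,4,5,6} 10  {1,2,4,5,6} 5  {2,3,4,5,6} 10
  if 0:x drops first: 15 orders
  if 1:c drops first: 20 orders
heap linearizations: 35

35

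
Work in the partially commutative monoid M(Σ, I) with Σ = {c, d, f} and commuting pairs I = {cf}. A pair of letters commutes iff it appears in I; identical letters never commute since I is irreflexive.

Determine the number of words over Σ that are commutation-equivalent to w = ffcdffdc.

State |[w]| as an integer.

3

drop 0:f onto floor
drop 1:f onto {0:f}
drop 2:c onto floor
drop 3:d onto {1:f, 2:c}
drop 4:f onto {3:d}
drop 5:f onto {4:f}
drop 6:d onto {5:f}
drop 7:c onto {6:d}
ground layer = {0:f, 2:c}
drop-orders for the pieces not yet dropped (sum over which currently-grounded one goes next):
  1 to go: {7} 1
  2 to go: {6,7} 1
  3 to go: {5,6,7} 1
  4 to go: {4,5,6,7} 1
  5 to go: {3,4,5,6,7} 1
  6 to go: {1,3,4,5,6,7} 1  {2,3,4,5,6,7} 1
  if 0:f drops first: 2 orders
  if 2:c drops first: 1 orders
heap linearizations: 3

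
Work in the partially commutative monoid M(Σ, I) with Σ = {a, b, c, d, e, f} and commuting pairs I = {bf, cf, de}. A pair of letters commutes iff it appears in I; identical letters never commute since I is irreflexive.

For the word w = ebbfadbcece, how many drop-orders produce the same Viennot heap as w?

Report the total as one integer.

3

drop 0:e onto floor
drop 1:b onto {0:e}
drop 2:b onto {1:b}
drop 3:f onto {0:e}
drop 4:a onto {2:b, 3:f}
drop 5:d onto {4:a}
drop 6:b onto {5:d}
drop 7:c onto {6:b}
drop 8:e onto {7:c}
drop 9:c onto {8:e}
drop 10:e onto {9:c}
ground layer = {0:e}
drop-orders for the pieces not yet dropped (sum over which currently-grounded one goes next):
  1 to go: {10} 1
  2 to go: {9,10} 1
  3 to go: {8,9,10} 1
  4 to go: {7,8,9,10} 1
  5 to go: {6,7,8,9,10} 1
  6 to go: {5,6,7,8,9,10} 1
  7 to go: {4,5,6,7,8,9,10} 1
  8 to go: {2,4,5,6,7,8,9,10} 1  {3,4,5,6,7,8,9,10} 1
  9 to go: {1,2,4,5,6,7,8,9,10} 1  {2,3,4,5,6,7,8,9,10} 2
  if 0:e drops first: 3 orders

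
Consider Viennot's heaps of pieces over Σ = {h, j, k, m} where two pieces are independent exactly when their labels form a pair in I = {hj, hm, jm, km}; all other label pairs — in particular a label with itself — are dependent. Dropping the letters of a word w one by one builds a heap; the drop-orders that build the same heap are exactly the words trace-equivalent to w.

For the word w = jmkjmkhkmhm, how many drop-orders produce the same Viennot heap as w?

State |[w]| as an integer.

330

0(j) covers ∅
1(m) covers ∅
2(k) covers 0:j
3(j) covers 2:k
4(m) covers 1:m
5(k) covers 3:j
6(h) covers 5:k
7(k) covers 6:h
8(m) covers 4:m
9(h) covers 7:k
10(m) covers 8:m
floor of heap: 0:j, 1:m
completions by unplaced set U, small U first (add the entries for U minus each lowest piece of U):
  |U|=1: {9}:1  {10}:1
  |U|=2: {7,9}:1  {8,10}:1  {9,10}:2
  |U|=3: {4,8,10}:1  {6,7,9}:1  {7,9,10}:3  {8,9,10}:3
  |U|=4: {1,4,8,10}:1  {4,8,9,10}:4  {5,6,7,9}:1  {6,7,9,10}:4  {7,8,9,10}:6
  |U|=5: {1,4,8,9,10}:5  {3,5,6,7,9}:1  {4,7,8,9,10}:10  {5,6,7,9,10}:5  {6,7,8,9,10}:10
  |U|=6: {1,4,7,8,9,10}:15  {2,3,5,6,7,9}:1  {3,5,6,7,9,10}:6  {4,6,7,8,9,10}:20  {5,6,7,8,9,10}:15
  |U|=7: {0,2,3,5,6,7,9}:1  {1,4,6,7,8,9,10}:35  {2,3,5,6,7,9,10}:7  {3,5,6,7,8,9,10}:21  {4,5,6,7,8,9,10}:35
  |U|=8: {0,2,3,5,6,7,9,10}:8  {1,4,5,6,7,8,9,10}:70  {2,3,5,6,7,8,9,10}:28  {3,4,5,6,7,8,9,10}:56
  |U|=9: {0,2,3,5,6,7,8,9,10}:36  {1,3,4,5,6,7,8,9,10}:126  {2,3,4,5,6,7,8,9,10}:84
  start at 0(j): 210
  start at 1(m): 120
sum over floor = 330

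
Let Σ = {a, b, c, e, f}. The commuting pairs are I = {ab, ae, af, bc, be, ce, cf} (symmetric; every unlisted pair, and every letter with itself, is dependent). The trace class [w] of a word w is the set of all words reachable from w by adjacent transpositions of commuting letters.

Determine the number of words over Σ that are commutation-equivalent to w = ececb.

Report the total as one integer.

30

piece 0:e — minimal
piece 1:c — minimal
piece 2:e rests on {0:e}
piece 3:c rests on {1:c}
piece 4:b — minimal
minimal pieces: {0:e, 1:c, 4:b}
ways to finish when only these pieces remain (= sum over removing one remaining piece with nothing left below it):
  1 left: {2}→1  {3}→1  {4}→1
  2 left: {0,2}→1  {1,3}→1  {2,3}→2  {2,4}→2  {3,4}→2
  3 left: {0,2,3}→3  {0,2,4}→3  {1,2,3}→3  {1,3,4}→3  {2,3,4}→6
  placing 0:e first → 12 extensions
  placing 1:c first → 12 extensions
  placing 4:b first → 6 extensions
total linear extensions = 30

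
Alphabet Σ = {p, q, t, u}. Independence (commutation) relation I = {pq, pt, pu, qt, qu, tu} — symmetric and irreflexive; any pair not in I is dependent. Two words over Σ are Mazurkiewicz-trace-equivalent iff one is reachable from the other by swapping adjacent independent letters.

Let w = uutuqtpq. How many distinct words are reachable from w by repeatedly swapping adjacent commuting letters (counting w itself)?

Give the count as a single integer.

1680

piece 0:u — minimal
piece 1:u rests on {0:u}
piece 2:t — minimal
piece 3:u rests on {1:u}
piece 4:q — minimal
piece 5:t rests on {2:t}
piece 6:p — minimal
piece 7:q rests on {4:q}
minimal pieces: {0:u, 2:t, 4:q, 6:p}
ways to finish when only these pieces remain (= sum over removing one remaining piece with nothing left below it):
  1 left: {3}→1  {5}→1  {6}→1  {7}→1
  2 left: {1,3}→1  {2,5}→1  {3,5}→2  {3,6}→2  {3,7}→2  {4,7}→1  {5,6}→2  {5,7}→2  {6,7}→2
  3 left: {0,1,3}→1  {1,3,5}→3  {1,3,6}→3  {1,3,7}→3  {2,3,5}→3  {2,5,6}→3  {2,5,7}→3  {3,4,7}→3  {3,5,6}→6  {3,5,7}→6  {3,6,7}→6  {4,5,7}→3  {4,6,7}→3  {5,6,7}→6
  4 left: {0,1,3,5}→4  {0,1,3,6}→4  {0,1,3,7}→4  {1,2,3,5}→6  {1,3,4,7}→6  {1,3,5,6}→12  {1,3,5,7}→12  {1,3,6,7}→12  {2,3,5,6}→12  {2,3,5,7}→12  {2,4,5,7}→6  {2,5,6,7}→12  {3,4,5,7}→12  {3,4,6,7}→12  {3,5,6,7}→24  {4,5,6,7}→12
  5 left: {0,1,2,3,5}→10  {0,1,3,4,7}→10  {0,1,3,5,6}→20  {0,1,3,5,7}→20  {0,1,3,6,7}→20  {1,2,3,5,6}→30  {1,2,3,5,7}→30  {1,3,4,5,7}→30  {1,3,4,6,7}→30  {1,3,5,6,7}→60  {2,3,4,5,7}→30  {2,3,5,6,7}→60  {2,4,5,6,7}→30  {3,4,5,6,7}→60
  6 left: {0,1,2,3,5,6}→60  {0,1,2,3,5,7}→60  {0,1,3,4,5,7}→60  {0,1,3,4,6,7}→60  {0,1,3,5,6,7}→120  {1,2,3,4,5,7}→90  {1,2,3,5,6,7}→180  {1,3,4,5,6,7}→180  {2,3,4,5,6,7}→180
  placing 0:u first → 630 extensions
  placing 2:t first → 420 extensions
  placing 4:q first → 420 extensions
  placing 6:p first → 210 extensions
total linear extensions = 1680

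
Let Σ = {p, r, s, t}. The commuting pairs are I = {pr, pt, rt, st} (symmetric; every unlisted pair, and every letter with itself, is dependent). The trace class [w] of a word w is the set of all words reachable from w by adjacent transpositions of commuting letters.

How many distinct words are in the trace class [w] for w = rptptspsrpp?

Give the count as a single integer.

piece 0:r — minimal
piece 1:p — minimal
piece 2:t — minimal
piece 3:p rests on {1:p}
piece 4:t rests on {2:t}
piece 5:s rests on {0:r, 3:p}
piece 6:p rests on {5:s}
piece 7:s rests on {6:p}
piece 8:r rests on {7:s}
piece 9:p rests on {7:s}
piece 10:p rests on {9:p}
minimal pieces: {0:r, 1:p, 2:t}
ways to finish when only these pieces remain (= sum over removing one remaining piece with nothing left below it):
  1 left: {4}→1  {8}→1  {10}→1
  2 left: {2,4}→1  {4,8}→2  {4,10}→2  {8,10}→2  {9,10}→1
  3 left: {2,4,8}→3  {2,4,10}→3  {4,8,10}→6  {4,9,10}→3  {8,9,10}→3
  4 left: {2,4,8,10}→12  {2,4,9,10}→6  {4,8,9,10}→12  {7,8,9,10}→3
  5 left: {2,4,8,9,10}→30  {4,7,8,9,10}→15  {6,7,8,9,10}→3
  6 left: {2,4,7,8,9,10}→45  {4,6,7,8,9,10}→18  {5,6,7,8,9,10}→3
  7 left: {0,5,6,7,8,9,10}→3  {2,4,6,7,8,9,10}→63  {3,5,6,7,8,9,10}→3  {4,5,6,7,8,9,10}→21
  8 left: {0,3,5,6,7,8,9,10}→6  {0,4,5,6,7,8,9,10}→24  {1,3,5,6,7,8,9,10}→3  {2,4,5,6,7,8,9,10}→84  {3,4,5,6,7,8,9,10}→24
  9 left: {0,1,3,5,6,7,8,9,10}→9  {0,2,4,5,6,7,8,9,10}→108  {0,3,4,5,6,7,8,9,10}→54  {1,3,4,5,6,7,8,9,10}→27  {2,3,4,5,6,7,8,9,10}→108
  placing 0:r first → 135 extensions
  placing 1:p first → 270 extensions
  placing 2:t first → 90 extensions
total linear extensions = 495

495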